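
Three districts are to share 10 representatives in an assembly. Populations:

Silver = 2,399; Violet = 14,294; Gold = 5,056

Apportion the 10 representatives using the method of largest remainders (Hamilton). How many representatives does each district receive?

Silver: 1, Violet: 7, Gold: 2

Total 21749; standard divisor 21749/10 ≈ 2174.9.
Standard quotas: Silver 1.1030, Violet 6.5723, Gold 2.3247.
Lower quotas: Silver 1, Violet 6, Gold 2 (sum 9, leaving 1 seat).
Remainders in descending order: Violet 0.5723, Gold 0.3247, Silver 0.1030.
The surplus seat goes to Violet.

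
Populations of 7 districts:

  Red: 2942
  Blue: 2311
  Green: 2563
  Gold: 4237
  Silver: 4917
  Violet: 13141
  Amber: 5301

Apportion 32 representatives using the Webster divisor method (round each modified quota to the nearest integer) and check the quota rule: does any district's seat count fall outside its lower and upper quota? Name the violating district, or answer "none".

none

Standard quotas: Red 2.659, Blue 2.088, Green 2.316, Gold 3.829, Silver 4.443, Violet 11.875, Amber 4.790.
Webster allocation: Red 3, Blue 2, Green 2, Gold 4, Silver 4, Violet 12, Amber 5.
Every allocation lies between the lower and upper quota.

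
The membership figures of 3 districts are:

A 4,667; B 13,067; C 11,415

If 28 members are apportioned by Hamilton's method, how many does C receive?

11

The standard divisor is 29149/28 ≈ 1041.036.
Standard quotas: A 4.4830, B 12.5519, C 10.9650.
Lower quotas: A 4, B 12, C 10 (sum 26, leaving 2 seats).
Remainders in descending order: C 0.9650, B 0.5519, A 0.4830.
The surplus seats go to C, B.
C receives 11.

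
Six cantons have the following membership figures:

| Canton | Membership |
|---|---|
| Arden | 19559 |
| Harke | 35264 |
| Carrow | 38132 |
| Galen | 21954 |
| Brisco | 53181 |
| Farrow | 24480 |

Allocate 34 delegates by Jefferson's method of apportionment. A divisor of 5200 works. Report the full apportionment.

With modified divisor 5200: modified quotas Arden 3.761, Harke 6.782, Carrow 7.333, Galen 4.222, Brisco 10.227, Farrow 4.708.
Rounding down: Arden 3, Harke 6, Carrow 7, Galen 4, Brisco 10, Farrow 4 (total 34).

Arden 3, Harke 6, Carrow 7, Galen 4, Brisco 10, Farrow 4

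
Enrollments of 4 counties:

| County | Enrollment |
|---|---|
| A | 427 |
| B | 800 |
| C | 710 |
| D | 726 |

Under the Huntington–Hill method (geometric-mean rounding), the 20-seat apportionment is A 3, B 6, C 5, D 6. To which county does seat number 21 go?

C

Priority for the next seat is population ÷ (√(s·(s+1))).
Priorities: A 123.264, B 123.443, C 129.628, D 112.024.
Highest priority: C.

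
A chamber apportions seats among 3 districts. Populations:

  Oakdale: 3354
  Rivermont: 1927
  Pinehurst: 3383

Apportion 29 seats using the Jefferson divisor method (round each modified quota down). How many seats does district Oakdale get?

11

Standard divisor 8664/29 ≈ 298.759; standard quotas: Oakdale 11.226, Rivermont 6.450, Pinehurst 11.324.
Rounding down gives 11, 6, 11 = 28 seats, so the divisor must be adjusted.
With modified divisor 280: modified quotas Oakdale 11.979, Rivermont 6.882, Pinehurst 12.082.
Rounding down: Oakdale 11, Rivermont 6, Pinehurst 12 (total 29).
Oakdale receives 11.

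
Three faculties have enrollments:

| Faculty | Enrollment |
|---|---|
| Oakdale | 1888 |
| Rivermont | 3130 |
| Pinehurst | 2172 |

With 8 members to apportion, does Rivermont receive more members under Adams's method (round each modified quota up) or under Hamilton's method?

Hamilton

Adams: Oakdale 2, Rivermont 3, Pinehurst 3.
Hamilton: Oakdale 2, Rivermont 4, Pinehurst 2.
Rivermont gets 3 under Adams and 4 under Hamilton.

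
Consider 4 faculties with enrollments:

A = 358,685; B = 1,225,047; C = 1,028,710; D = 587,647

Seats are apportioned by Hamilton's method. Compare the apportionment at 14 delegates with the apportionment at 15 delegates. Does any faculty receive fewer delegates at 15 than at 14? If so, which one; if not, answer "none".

At 14 seats: A 2, B 5, C 4, D 3.
At 15 seats: A 1, B 6, C 5, D 3.
A drops from 2 to 1.

A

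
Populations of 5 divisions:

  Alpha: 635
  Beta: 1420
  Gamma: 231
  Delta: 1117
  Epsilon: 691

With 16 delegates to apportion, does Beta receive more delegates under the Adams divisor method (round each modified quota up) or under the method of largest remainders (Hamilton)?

Adams: Alpha 3, Beta 5, Gamma 1, Delta 4, Epsilon 3.
Hamilton: Alpha 2, Beta 6, Gamma 1, Delta 4, Epsilon 3.
Beta gets 5 under Adams and 6 under Hamilton.

Hamilton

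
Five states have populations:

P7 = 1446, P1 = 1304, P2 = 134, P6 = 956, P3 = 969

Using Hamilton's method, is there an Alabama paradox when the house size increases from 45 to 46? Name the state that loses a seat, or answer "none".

none

At 45 seats: P7 14, P1 12, P2 1, P6 9, P3 9.
At 46 seats: P7 14, P1 13, P2 1, P6 9, P3 9.
No state's allocation decreased.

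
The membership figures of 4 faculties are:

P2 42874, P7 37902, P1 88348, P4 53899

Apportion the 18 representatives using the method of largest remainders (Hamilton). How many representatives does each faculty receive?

P2=4; P7=3; P1=7; P4=4

Standard divisor: 223023 ÷ 18 ≈ 12390.167.
Standard quotas: P2 3.4603, P7 3.0590, P1 7.1305, P4 4.3501.
Lower quotas: P2 3, P7 3, P1 7, P4 4 (sum 17, leaving 1 seat).
Remainders in descending order: P2 0.4603, P4 0.3501, P1 0.1305, P7 0.0590.
Largest remainder: P2 receives the extra seat.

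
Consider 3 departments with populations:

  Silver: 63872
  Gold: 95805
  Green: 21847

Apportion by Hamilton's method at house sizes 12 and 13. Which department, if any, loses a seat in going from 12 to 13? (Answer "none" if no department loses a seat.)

Green

At 12 seats: Silver 4, Gold 6, Green 2.
At 13 seats: Silver 5, Gold 7, Green 1.
Green drops from 2 to 1.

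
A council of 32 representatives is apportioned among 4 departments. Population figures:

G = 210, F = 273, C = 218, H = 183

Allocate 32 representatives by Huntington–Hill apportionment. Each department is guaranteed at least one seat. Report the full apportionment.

With divisor 28.1: modified quotas G 7.473, F 9.715, C 7.758, H 6.512.
Geometric-mean thresholds: G √(7·8)=7.483, F √(9·10)=9.487, C √(7·8)=7.483, H √(6·7)=6.481.
Each quota rounded against its threshold gives G 7, F 10, C 8, H 7 (total 32).

G=7, F=10, C=8, H=7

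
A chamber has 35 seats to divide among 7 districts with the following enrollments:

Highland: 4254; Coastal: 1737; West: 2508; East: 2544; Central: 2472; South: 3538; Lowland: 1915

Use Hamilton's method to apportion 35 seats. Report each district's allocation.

Standard divisor: 18968 ÷ 35 ≈ 541.943.
Standard quotas: Highland 7.850, Coastal 3.205, West 4.628, East 4.694, Central 4.561, South 6.528, Lowland 3.534.
Lower quotas: Highland 7, Coastal 3, West 4, East 4, Central 4, South 6, Lowland 3 (sum 31, leaving 4 seats).
Remainders in descending order: Highland 0.850, East 0.694, West 0.628, Central 0.561, Lowland 0.534, South 0.528, Coastal 0.205.
The surplus seats go to Highland, East, West, Central.

Highland 8; Coastal 3; West 5; East 5; Central 5; South 6; Lowland 3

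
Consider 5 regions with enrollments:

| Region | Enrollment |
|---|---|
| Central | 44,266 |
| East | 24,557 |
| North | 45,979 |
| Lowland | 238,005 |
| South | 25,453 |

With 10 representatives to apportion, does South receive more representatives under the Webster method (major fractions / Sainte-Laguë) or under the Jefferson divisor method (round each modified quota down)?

Webster: Central 1, East 1, North 1, Lowland 6, South 1.
Jefferson: Central 1, East 0, North 1, Lowland 8, South 0.
South gets 1 under Webster and 0 under Jefferson.

Webster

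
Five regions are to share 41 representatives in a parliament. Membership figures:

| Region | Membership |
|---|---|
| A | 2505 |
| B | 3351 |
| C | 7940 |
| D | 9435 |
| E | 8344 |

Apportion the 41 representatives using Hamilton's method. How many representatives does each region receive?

Standard divisor: 31575 ÷ 41 ≈ 770.122.
Standard quotas: A 3.2527, B 4.3513, C 10.3101, D 12.2513, E 10.8346.
Lower quotas: A 3, B 4, C 10, D 12, E 10 (sum 39, leaving 2 seats).
Remainders in descending order: E 0.8346, B 0.3513, C 0.3101, A 0.2527, D 0.2513.
Largest remainders: E, B receive the extra seats.

A: 3, B: 5, C: 10, D: 12, E: 11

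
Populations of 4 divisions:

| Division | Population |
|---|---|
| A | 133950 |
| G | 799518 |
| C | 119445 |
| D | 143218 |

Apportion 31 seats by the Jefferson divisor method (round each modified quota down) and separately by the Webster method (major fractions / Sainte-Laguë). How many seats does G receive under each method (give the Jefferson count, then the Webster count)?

22 and 21

Jefferson: A 3, G 22, C 3, D 3.
Webster: A 3, G 21, C 3, D 4.
G gets 22 under Jefferson and 21 under Webster.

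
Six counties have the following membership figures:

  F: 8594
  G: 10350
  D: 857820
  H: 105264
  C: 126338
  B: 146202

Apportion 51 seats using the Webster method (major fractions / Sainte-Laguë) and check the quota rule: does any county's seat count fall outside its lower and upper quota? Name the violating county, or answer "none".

Standard quotas: F 0.349, G 0.421, D 34.872, H 4.279, C 5.136, B 5.943.
Webster allocation: F 0, G 0, D 36, H 4, C 5, B 6.
D has quota 34.872 (lower 34, upper 35) but receives 36 — outside the quota interval.

D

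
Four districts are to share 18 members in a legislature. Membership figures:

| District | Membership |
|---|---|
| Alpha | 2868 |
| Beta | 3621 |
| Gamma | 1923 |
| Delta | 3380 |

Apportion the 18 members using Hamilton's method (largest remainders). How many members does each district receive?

The standard divisor is 11792/18 ≈ 655.111.
Standard quotas: Alpha 4.378, Beta 5.527, Gamma 2.935, Delta 5.159.
Lower quotas: Alpha 4, Beta 5, Gamma 2, Delta 5 (sum 16, leaving 2 seats).
Remainders in descending order: Gamma 0.935, Beta 0.527, Alpha 0.378, Delta 0.159.
Largest remainders: Gamma, Beta receive the extra seats.

Alpha=4; Beta=6; Gamma=3; Delta=5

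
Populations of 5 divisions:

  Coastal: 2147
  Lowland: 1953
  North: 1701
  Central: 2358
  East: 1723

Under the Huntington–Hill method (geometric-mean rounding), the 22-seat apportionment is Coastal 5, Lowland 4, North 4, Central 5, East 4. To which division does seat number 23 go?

Lowland

Priority for the next seat is population ÷ (√(s·(s+1))).
Priorities: Coastal 391.987, Lowland 436.704, North 380.355, Central 430.510, East 385.275.
Highest priority: Lowland.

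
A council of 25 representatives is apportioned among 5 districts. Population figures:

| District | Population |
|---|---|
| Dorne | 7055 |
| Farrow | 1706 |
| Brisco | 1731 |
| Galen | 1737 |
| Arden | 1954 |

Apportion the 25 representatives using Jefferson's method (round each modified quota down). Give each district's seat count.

Standard divisor 14183/25 ≈ 567.32; standard quotas: Dorne 12.436, Farrow 3.007, Brisco 3.051, Galen 3.062, Arden 3.444.
Rounding down gives 12, 3, 3, 3, 3 = 24 seats, so the divisor must be adjusted.
With modified divisor 520: modified quotas Dorne 13.567, Farrow 3.281, Brisco 3.329, Galen 3.340, Arden 3.758.
Rounding down: Dorne 13, Farrow 3, Brisco 3, Galen 3, Arden 3 (total 25).

Dorne 13, Farrow 3, Brisco 3, Galen 3, Arden 3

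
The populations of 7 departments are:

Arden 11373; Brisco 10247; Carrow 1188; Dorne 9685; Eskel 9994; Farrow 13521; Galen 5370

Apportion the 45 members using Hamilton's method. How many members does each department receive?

The standard divisor is 61378/45 ≈ 1363.956.
Standard quotas: Arden 8.3382, Brisco 7.5127, Carrow 0.8710, Dorne 7.1007, Eskel 7.3272, Farrow 9.9131, Galen 3.9371.
Lower quotas: Arden 8, Brisco 7, Carrow 0, Dorne 7, Eskel 7, Farrow 9, Galen 3 (sum 41, leaving 4 seats).
Remainders in descending order: Galen 0.9371, Farrow 0.9131, Carrow 0.8710, Brisco 0.5127, Arden 0.3382, Eskel 0.3272, Dorne 0.1007.
Largest remainders: Galen, Farrow, Carrow, Brisco receive the extra seats.

Arden 8, Brisco 8, Carrow 1, Dorne 7, Eskel 7, Farrow 10, Galen 4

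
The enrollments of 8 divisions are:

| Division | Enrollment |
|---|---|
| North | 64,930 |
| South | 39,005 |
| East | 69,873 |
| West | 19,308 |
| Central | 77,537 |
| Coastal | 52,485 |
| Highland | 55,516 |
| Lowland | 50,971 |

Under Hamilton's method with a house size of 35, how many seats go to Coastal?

Standard divisor: 429625 ÷ 35 = 12275.
Standard quotas: North 5.2896, South 3.1776, East 5.6923, West 1.5730, Central 6.3167, Coastal 4.2758, Highland 4.5227, Lowland 4.1524.
Lower quotas: North 5, South 3, East 5, West 1, Central 6, Coastal 4, Highland 4, Lowland 4 (sum 32, leaving 3 seats).
Remainders in descending order: East 0.6923, West 0.5730, Highland 0.5227, Central 0.3167, North 0.2896, Coastal 0.2758, South 0.1776, Lowland 0.1524.
The surplus seats go to East, West, Highland.
Coastal receives 4.

4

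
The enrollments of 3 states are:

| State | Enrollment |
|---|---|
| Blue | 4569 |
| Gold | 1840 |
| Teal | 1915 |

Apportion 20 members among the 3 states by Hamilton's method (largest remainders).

The standard divisor is 8324/20 ≈ 416.2.
Standard quotas: Blue 10.978, Gold 4.421, Teal 4.601.
Lower quotas: Blue 10, Gold 4, Teal 4 (sum 18, leaving 2 seats).
Remainders in descending order: Blue 0.978, Teal 0.601, Gold 0.421.
Largest remainders: Blue, Teal receive the extra seats.

Blue 11, Gold 4, Teal 5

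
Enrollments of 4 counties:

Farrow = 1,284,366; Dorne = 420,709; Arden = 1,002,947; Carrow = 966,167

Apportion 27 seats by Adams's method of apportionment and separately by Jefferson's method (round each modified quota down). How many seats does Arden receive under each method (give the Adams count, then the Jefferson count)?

8 and 7

Adams: Farrow 9, Dorne 3, Arden 8, Carrow 7.
Jefferson: Farrow 10, Dorne 3, Arden 7, Carrow 7.
Arden gets 8 under Adams and 7 under Jefferson.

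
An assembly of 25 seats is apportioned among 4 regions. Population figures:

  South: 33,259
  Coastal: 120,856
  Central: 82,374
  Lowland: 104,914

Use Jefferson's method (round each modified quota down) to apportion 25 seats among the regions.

South: 2; Coastal: 9; Central: 6; Lowland: 8

Standard divisor 341403/25 ≈ 13656.12; standard quotas: South 2.435, Coastal 8.850, Central 6.032, Lowland 7.683.
Rounding down gives 2, 8, 6, 7 = 23 seats, so the divisor must be adjusted.
With modified divisor 12600: modified quotas South 2.640, Coastal 9.592, Central 6.538, Lowland 8.327.
Rounding down: South 2, Coastal 9, Central 6, Lowland 8 (total 25).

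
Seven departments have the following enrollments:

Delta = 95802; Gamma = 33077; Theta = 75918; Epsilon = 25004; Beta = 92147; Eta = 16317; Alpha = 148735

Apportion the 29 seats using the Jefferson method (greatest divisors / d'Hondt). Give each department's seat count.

Delta 6; Gamma 2; Theta 4; Epsilon 1; Beta 6; Eta 1; Alpha 9

Standard divisor 487000/29 ≈ 16793.103; standard quotas: Delta 5.705, Gamma 1.970, Theta 4.521, Epsilon 1.489, Beta 5.487, Eta 0.972, Alpha 8.857.
Rounding down gives 5, 1, 4, 1, 5, 0, 8 = 24 seats, so the divisor must be adjusted.
With modified divisor 15300: modified quotas Delta 6.262, Gamma 2.162, Theta 4.962, Epsilon 1.634, Beta 6.023, Eta 1.066, Alpha 9.721.
Rounding down: Delta 6, Gamma 2, Theta 4, Epsilon 1, Beta 6, Eta 1, Alpha 9 (total 29).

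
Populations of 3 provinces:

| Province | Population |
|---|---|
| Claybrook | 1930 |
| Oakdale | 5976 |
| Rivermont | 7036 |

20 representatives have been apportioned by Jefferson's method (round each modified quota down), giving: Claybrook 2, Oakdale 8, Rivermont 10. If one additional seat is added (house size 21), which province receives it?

Oakdale

Priority for the next seat is population ÷ (current seats + 1).
Priorities: Claybrook 643.333, Oakdale 664.000, Rivermont 639.636.
Highest priority: Oakdale.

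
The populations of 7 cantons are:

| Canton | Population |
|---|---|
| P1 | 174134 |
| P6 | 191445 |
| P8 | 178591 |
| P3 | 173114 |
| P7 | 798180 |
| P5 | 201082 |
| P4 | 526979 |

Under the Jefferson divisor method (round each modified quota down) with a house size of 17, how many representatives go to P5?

1

Standard divisor 2243525/17 ≈ 131972.059; standard quotas: P1 1.319, P6 1.451, P8 1.353, P3 1.312, P7 6.048, P5 1.524, P4 3.993.
Rounding down gives 1, 1, 1, 1, 6, 1, 3 = 14 seats, so the divisor must be adjusted.
With modified divisor 103000: modified quotas P1 1.691, P6 1.859, P8 1.734, P3 1.681, P7 7.749, P5 1.952, P4 5.116.
Rounding down: P1 1, P6 1, P8 1, P3 1, P7 7, P5 1, P4 5 (total 17).
P5 receives 1.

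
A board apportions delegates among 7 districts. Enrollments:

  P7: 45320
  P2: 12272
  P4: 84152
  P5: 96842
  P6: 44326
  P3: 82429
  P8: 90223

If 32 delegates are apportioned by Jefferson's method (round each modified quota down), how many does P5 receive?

Standard divisor 455564/32 ≈ 14236.375; standard quotas: P7 3.183, P2 0.862, P4 5.911, P5 6.802, P6 3.114, P3 5.790, P8 6.337.
Rounding down gives 3, 0, 5, 6, 3, 5, 6 = 28 seats, so the divisor must be adjusted.
With modified divisor 12600: modified quotas P7 3.597, P2 0.974, P4 6.679, P5 7.686, P6 3.518, P3 6.542, P8 7.161.
Rounding down: P7 3, P2 0, P4 6, P5 7, P6 3, P3 6, P8 7 (total 32).
P5 receives 7.

7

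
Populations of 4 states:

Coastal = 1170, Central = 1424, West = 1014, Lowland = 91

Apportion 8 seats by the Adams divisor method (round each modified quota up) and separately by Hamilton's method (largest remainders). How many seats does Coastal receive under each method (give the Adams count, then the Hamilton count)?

2 and 3

Adams: Coastal 2, Central 3, West 2, Lowland 1.
Hamilton: Coastal 3, Central 3, West 2, Lowland 0.
Coastal gets 2 under Adams and 3 under Hamilton.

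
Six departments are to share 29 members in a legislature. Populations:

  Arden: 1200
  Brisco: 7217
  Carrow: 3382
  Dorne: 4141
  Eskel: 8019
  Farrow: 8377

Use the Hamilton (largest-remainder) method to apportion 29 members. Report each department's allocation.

Arden: 1, Brisco: 6, Carrow: 3, Dorne: 4, Eskel: 7, Farrow: 8

Standard divisor: 32336 ÷ 29 ≈ 1115.034.
Standard quotas: Arden 1.0762, Brisco 6.4724, Carrow 3.0331, Dorne 3.7138, Eskel 7.1917, Farrow 7.5128.
Lower quotas: Arden 1, Brisco 6, Carrow 3, Dorne 3, Eskel 7, Farrow 7 (sum 27, leaving 2 seats).
Remainders in descending order: Dorne 0.7138, Farrow 0.5128, Brisco 0.4724, Eskel 0.1917, Arden 0.0762, Carrow 0.0331.
Largest remainders: Dorne, Farrow receive the extra seats.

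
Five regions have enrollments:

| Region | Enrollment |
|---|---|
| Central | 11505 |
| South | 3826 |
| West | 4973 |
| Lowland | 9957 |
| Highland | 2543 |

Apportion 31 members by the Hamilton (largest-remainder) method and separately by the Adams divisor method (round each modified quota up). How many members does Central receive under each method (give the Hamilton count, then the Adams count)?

Hamilton: Central 11, South 4, West 5, Lowland 9, Highland 2.
Adams: Central 10, South 4, West 5, Lowland 9, Highland 3.
Central gets 11 under Hamilton and 10 under Adams.

11 and 10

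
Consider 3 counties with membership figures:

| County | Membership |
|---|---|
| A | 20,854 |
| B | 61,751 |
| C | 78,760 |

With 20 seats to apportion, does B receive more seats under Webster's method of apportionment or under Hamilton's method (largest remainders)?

Webster: A 3, B 7, C 10.
Hamilton: A 2, B 8, C 10.
B gets 7 under Webster and 8 under Hamilton.

Hamilton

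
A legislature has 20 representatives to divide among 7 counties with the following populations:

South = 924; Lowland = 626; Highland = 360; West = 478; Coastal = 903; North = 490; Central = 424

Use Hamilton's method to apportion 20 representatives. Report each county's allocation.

Total 4205; standard divisor 4205/20 ≈ 210.25.
Standard quotas: South 4.395, Lowland 2.977, Highland 1.712, West 2.273, Coastal 4.295, North 2.331, Central 2.017.
Lower quotas: South 4, Lowland 2, Highland 1, West 2, Coastal 4, North 2, Central 2 (sum 17, leaving 3 seats).
Remainders in descending order: Lowland 0.977, Highland 0.712, South 0.395, North 0.331, Coastal 0.295, West 0.273, Central 0.017.
Largest remainders: Lowland, Highland, South receive the extra seats.

South 5; Lowland 3; Highland 2; West 2; Coastal 4; North 2; Central 2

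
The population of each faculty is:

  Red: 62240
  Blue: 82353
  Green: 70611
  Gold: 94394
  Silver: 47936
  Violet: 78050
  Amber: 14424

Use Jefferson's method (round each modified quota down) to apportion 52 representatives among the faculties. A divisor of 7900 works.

Red 7, Blue 10, Green 8, Gold 11, Silver 6, Violet 9, Amber 1

With modified divisor 7900: modified quotas Red 7.878, Blue 10.424, Green 8.938, Gold 11.949, Silver 6.068, Violet 9.880, Amber 1.826.
Rounding down: Red 7, Blue 10, Green 8, Gold 11, Silver 6, Violet 9, Amber 1 (total 52).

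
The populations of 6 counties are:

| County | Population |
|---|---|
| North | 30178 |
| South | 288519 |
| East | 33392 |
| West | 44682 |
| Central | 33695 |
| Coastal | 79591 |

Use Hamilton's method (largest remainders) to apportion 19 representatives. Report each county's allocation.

Total 510057; standard divisor 510057/19 ≈ 26845.105.
Standard quotas: North 1.1242, South 10.7475, East 1.2439, West 1.6644, Central 1.2552, Coastal 2.9648.
Lower quotas: North 1, South 10, East 1, West 1, Central 1, Coastal 2 (sum 16, leaving 3 seats).
Remainders in descending order: Coastal 0.9648, South 0.7475, West 0.6644, Central 0.2552, East 0.2439, North 0.1242.
The surplus seats go to Coastal, South, West.

North 1; South 11; East 1; West 2; Central 1; Coastal 3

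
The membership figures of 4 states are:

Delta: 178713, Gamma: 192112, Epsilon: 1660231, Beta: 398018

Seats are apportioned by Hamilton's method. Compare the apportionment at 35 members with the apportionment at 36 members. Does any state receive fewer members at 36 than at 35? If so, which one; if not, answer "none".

At 35 seats: Delta 2, Gamma 3, Epsilon 24, Beta 6.
At 36 seats: Delta 3, Gamma 3, Epsilon 24, Beta 6.
No state's allocation decreased.

none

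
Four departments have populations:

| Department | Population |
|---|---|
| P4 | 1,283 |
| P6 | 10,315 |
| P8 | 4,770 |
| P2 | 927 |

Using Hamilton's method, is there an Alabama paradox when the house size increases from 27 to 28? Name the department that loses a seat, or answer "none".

P2

At 27 seats: P4 2, P6 16, P8 7, P2 2.
At 28 seats: P4 2, P6 17, P8 8, P2 1.
P2 drops from 2 to 1.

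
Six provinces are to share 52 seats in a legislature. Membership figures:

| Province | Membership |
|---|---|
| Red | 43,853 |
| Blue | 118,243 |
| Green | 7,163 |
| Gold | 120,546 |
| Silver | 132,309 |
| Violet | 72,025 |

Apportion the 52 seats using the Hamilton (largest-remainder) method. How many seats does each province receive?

Red=5; Blue=12; Green=1; Gold=13; Silver=14; Violet=7

Total 494139; standard divisor 494139/52 ≈ 9502.673.
Standard quotas: Red 4.6148, Blue 12.4431, Green 0.7538, Gold 12.6855, Silver 13.9233, Violet 7.5794.
Lower quotas: Red 4, Blue 12, Green 0, Gold 12, Silver 13, Violet 7 (sum 48, leaving 4 seats).
Remainders in descending order: Silver 0.9233, Green 0.7538, Gold 0.6855, Red 0.6148, Violet 0.5794, Blue 0.4431.
Largest remainders: Silver, Green, Gold, Red receive the extra seats.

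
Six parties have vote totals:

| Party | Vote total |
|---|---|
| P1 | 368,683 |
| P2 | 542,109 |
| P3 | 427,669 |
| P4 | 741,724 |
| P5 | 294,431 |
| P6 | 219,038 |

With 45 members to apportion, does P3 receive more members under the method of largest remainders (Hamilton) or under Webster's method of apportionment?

Hamilton: P1 6, P2 9, P3 8, P4 13, P5 5, P6 4.
Webster: P1 6, P2 10, P3 7, P4 13, P5 5, P6 4.
P3 gets 8 under Hamilton and 7 under Webster.

Hamilton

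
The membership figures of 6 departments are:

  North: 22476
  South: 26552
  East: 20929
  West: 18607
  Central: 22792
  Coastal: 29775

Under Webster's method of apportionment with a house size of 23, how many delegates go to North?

Standard divisor 141131/23 ≈ 6136.13; standard quotas: North 3.663, South 4.327, East 3.411, West 3.032, Central 3.714, Coastal 4.852.
Rounding to the nearest integer gives North 4, South 4, East 3, West 3, Central 4, Coastal 5 — total 23, matching the house size, so no adjustment is needed.
North receives 4.

4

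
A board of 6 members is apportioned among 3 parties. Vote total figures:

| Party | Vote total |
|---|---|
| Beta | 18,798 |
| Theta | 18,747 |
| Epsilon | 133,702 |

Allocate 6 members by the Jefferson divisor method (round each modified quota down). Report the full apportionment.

Beta 0; Theta 0; Epsilon 6

Standard divisor 171247/6 ≈ 28541.167; standard quotas: Beta 0.659, Theta 0.657, Epsilon 4.685.
Rounding down gives 0, 0, 4 = 4 seats, so the divisor must be adjusted.
With modified divisor 20700: modified quotas Beta 0.908, Theta 0.906, Epsilon 6.459.
Rounding down: Beta 0, Theta 0, Epsilon 6 (total 6).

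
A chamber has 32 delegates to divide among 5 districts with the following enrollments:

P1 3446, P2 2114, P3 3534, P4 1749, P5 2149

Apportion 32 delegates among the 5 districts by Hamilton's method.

P1 9, P2 5, P3 9, P4 4, P5 5

Total 12992; standard divisor 12992/32 = 406.
Standard quotas: P1 8.488, P2 5.207, P3 8.704, P4 4.308, P5 5.293.
Lower quotas: P1 8, P2 5, P3 8, P4 4, P5 5 (sum 30, leaving 2 seats).
Remainders in descending order: P3 0.704, P1 0.488, P4 0.308, P5 0.293, P2 0.207.
Largest remainders: P3, P1 receive the extra seats.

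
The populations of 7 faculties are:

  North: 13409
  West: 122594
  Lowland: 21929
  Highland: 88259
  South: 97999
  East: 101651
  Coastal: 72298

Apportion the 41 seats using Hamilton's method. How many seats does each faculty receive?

Total 518139; standard divisor 518139/41 ≈ 12637.537.
Standard quotas: North 1.0610, West 9.7008, Lowland 1.7352, Highland 6.9839, South 7.7546, East 8.0436, Coastal 5.7209.
Lower quotas: North 1, West 9, Lowland 1, Highland 6, South 7, East 8, Coastal 5 (sum 37, leaving 4 seats).
Remainders in descending order: Highland 0.9839, South 0.7546, Lowland 0.7352, Coastal 0.7209, West 0.7008, North 0.0610, East 0.0436.
The surplus seats go to Highland, South, Lowland, Coastal.

North 1, West 9, Lowland 2, Highland 7, South 8, East 8, Coastal 6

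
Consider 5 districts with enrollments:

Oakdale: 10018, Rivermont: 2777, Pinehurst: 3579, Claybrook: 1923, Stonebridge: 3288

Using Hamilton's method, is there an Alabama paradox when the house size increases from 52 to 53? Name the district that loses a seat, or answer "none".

At 52 seats: Oakdale 24, Rivermont 7, Pinehurst 8, Claybrook 5, Stonebridge 8.
At 53 seats: Oakdale 24, Rivermont 7, Pinehurst 9, Claybrook 5, Stonebridge 8.
No district's allocation decreased.

none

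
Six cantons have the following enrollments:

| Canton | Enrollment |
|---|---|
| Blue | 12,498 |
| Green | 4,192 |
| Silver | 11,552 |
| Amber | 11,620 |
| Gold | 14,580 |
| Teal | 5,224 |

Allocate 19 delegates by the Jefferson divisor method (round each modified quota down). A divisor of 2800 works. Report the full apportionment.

Blue 4, Green 1, Silver 4, Amber 4, Gold 5, Teal 1

With modified divisor 2800: modified quotas Blue 4.464, Green 1.497, Silver 4.126, Amber 4.150, Gold 5.207, Teal 1.866.
Rounding down: Blue 4, Green 1, Silver 4, Amber 4, Gold 5, Teal 1 (total 19).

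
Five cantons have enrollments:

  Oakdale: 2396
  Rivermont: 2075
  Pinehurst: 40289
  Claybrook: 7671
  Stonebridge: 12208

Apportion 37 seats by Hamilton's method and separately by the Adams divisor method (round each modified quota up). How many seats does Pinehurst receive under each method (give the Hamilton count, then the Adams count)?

Hamilton: Oakdale 1, Rivermont 1, Pinehurst 23, Claybrook 5, Stonebridge 7.
Adams: Oakdale 2, Rivermont 2, Pinehurst 22, Claybrook 4, Stonebridge 7.
Pinehurst gets 23 under Hamilton and 22 under Adams.

23 and 22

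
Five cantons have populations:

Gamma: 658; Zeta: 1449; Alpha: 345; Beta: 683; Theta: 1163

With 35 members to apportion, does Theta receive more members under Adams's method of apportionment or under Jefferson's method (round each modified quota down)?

Adams: Gamma 5, Zeta 12, Alpha 3, Beta 6, Theta 9.
Jefferson: Gamma 5, Zeta 12, Alpha 3, Beta 5, Theta 10.
Theta gets 9 under Adams and 10 under Jefferson.

Jefferson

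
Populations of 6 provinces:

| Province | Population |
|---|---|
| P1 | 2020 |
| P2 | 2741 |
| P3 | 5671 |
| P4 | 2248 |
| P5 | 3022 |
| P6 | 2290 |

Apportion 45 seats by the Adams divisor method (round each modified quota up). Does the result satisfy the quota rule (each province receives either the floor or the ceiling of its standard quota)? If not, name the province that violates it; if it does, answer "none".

none

Standard quotas: P1 5.052, P2 6.856, P3 14.184, P4 5.622, P5 7.558, P6 5.728.
Adams allocation: P1 5, P2 7, P3 14, P4 6, P5 7, P6 6.
Every allocation lies between the lower and upper quota.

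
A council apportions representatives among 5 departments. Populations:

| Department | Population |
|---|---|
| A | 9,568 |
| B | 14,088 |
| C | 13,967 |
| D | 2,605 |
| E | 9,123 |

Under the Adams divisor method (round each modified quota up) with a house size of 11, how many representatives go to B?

3

Standard divisor 49351/11 ≈ 4486.455; standard quotas: A 2.133, B 3.140, C 3.113, D 0.581, E 2.033.
Rounding up gives 3, 4, 4, 1, 3 = 15 seats, so the divisor must be adjusted.
With modified divisor 5900: modified quotas A 1.622, B 2.388, C 2.367, D 0.442, E 1.546.
Rounding up: A 2, B 3, C 3, D 1, E 2 (total 11).
B receives 3.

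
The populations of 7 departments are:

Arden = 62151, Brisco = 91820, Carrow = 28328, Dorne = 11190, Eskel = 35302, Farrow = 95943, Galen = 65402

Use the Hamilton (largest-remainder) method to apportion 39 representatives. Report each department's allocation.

The standard divisor is 390136/39 ≈ 10003.487.
Standard quotas: Arden 6.2129, Brisco 9.1788, Carrow 2.8318, Dorne 1.1186, Eskel 3.5290, Farrow 9.5910, Galen 6.5379.
Lower quotas: Arden 6, Brisco 9, Carrow 2, Dorne 1, Eskel 3, Farrow 9, Galen 6 (sum 36, leaving 3 seats).
Remainders in descending order: Carrow 0.8318, Farrow 0.5910, Galen 0.5379, Eskel 0.5290, Arden 0.2129, Brisco 0.1788, Dorne 0.1186.
The surplus seats go to Carrow, Farrow, Galen.

Arden=6, Brisco=9, Carrow=3, Dorne=1, Eskel=3, Farrow=10, Galen=7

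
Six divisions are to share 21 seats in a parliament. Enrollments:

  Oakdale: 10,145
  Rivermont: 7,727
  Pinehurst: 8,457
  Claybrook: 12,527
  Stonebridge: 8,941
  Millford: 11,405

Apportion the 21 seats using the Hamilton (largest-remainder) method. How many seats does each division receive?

Total 59202; standard divisor 59202/21 ≈ 2819.143.
Standard quotas: Oakdale 3.5986, Rivermont 2.7409, Pinehurst 2.9998, Claybrook 4.4435, Stonebridge 3.1715, Millford 4.0456.
Lower quotas: Oakdale 3, Rivermont 2, Pinehurst 2, Claybrook 4, Stonebridge 3, Millford 4 (sum 18, leaving 3 seats).
Remainders in descending order: Pinehurst 0.9998, Rivermont 0.7409, Oakdale 0.5986, Claybrook 0.4435, Stonebridge 0.1715, Millford 0.0456.
Largest remainders: Pinehurst, Rivermont, Oakdale receive the extra seats.

Oakdale: 4, Rivermont: 3, Pinehurst: 3, Claybrook: 4, Stonebridge: 3, Millford: 4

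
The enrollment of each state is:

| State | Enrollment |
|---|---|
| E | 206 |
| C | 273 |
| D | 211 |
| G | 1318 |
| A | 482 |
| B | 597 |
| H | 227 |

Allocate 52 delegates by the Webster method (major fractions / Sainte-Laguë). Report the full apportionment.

Standard divisor 3314/52 ≈ 63.731; standard quotas: E 3.232, C 4.284, D 3.311, G 20.681, A 7.563, B 9.368, H 3.562.
Rounding to the nearest integer gives E 3, C 4, D 3, G 21, A 8, B 9, H 4 — total 52, matching the house size, so no adjustment is needed.

E 3; C 4; D 3; G 21; A 8; B 9; H 4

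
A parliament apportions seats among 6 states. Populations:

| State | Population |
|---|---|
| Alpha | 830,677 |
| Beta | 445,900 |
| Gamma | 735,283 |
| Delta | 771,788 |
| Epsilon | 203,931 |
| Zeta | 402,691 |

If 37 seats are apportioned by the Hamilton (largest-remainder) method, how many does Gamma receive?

Total 3390270; standard divisor 3390270/37 ≈ 91628.919.
Standard quotas: Alpha 9.0657, Beta 4.8664, Gamma 8.0246, Delta 8.4230, Epsilon 2.2256, Zeta 4.3948.
Lower quotas: Alpha 9, Beta 4, Gamma 8, Delta 8, Epsilon 2, Zeta 4 (sum 35, leaving 2 seats).
Remainders in descending order: Beta 0.8664, Delta 0.4230, Zeta 0.3948, Epsilon 0.2256, Alpha 0.0657, Gamma 0.0246.
The surplus seats go to Beta, Delta.
Gamma receives 8.

8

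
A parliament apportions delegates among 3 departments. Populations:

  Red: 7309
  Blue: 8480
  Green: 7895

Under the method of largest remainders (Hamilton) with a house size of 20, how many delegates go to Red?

6

Total 23684; standard divisor 23684/20 ≈ 1184.2.
Standard quotas: Red 6.1721, Blue 7.1610, Green 6.6669.
Lower quotas: Red 6, Blue 7, Green 6 (sum 19, leaving 1 seat).
Remainders in descending order: Green 0.6669, Red 0.1721, Blue 0.1610.
The surplus seat goes to Green.
Red receives 6.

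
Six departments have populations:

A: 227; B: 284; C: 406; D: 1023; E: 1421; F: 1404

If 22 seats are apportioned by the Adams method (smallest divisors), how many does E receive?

Standard divisor 4765/22 ≈ 216.591; standard quotas: A 1.048, B 1.311, C 1.875, D 4.723, E 6.561, F 6.482.
Rounding up gives 2, 2, 2, 5, 7, 7 = 25 seats, so the divisor must be adjusted.
With modified divisor 250: modified quotas A 0.908, B 1.136, C 1.624, D 4.092, E 5.684, F 5.616.
Rounding up: A 1, B 2, C 2, D 5, E 6, F 6 (total 22).
E receives 6.

6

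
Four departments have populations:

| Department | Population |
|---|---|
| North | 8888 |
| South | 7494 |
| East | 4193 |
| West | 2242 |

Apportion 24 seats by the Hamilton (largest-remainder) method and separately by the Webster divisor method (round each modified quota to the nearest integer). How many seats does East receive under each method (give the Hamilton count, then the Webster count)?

Hamilton: North 9, South 8, East 5, West 2.
Webster: North 10, South 8, East 4, West 2.
East gets 5 under Hamilton and 4 under Webster.

5 and 4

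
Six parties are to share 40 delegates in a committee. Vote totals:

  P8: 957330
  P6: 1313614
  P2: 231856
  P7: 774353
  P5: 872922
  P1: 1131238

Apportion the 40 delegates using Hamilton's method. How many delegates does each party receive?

Standard divisor: 5281313 ÷ 40 ≈ 132032.825.
Standard quotas: P8 7.2507, P6 9.9491, P2 1.7560, P7 5.8649, P5 6.6114, P1 8.5679.
Lower quotas: P8 7, P6 9, P2 1, P7 5, P5 6, P1 8 (sum 36, leaving 4 seats).
Remainders in descending order: P6 0.9491, P7 0.8649, P2 0.7560, P5 0.6114, P1 0.5679, P8 0.2507.
The surplus seats go to P6, P7, P2, P5.

P8=7; P6=10; P2=2; P7=6; P5=7; P1=8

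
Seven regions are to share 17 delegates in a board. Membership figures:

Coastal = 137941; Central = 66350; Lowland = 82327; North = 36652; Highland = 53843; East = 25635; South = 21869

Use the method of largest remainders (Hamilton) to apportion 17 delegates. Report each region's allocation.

Coastal=6, Central=3, Lowland=3, North=1, Highland=2, East=1, South=1

Total 424617; standard divisor 424617/17 ≈ 24977.471.
Standard quotas: Coastal 5.5226, Central 2.6564, Lowland 3.2961, North 1.4674, Highland 2.1557, East 1.0263, South 0.8755.
Lower quotas: Coastal 5, Central 2, Lowland 3, North 1, Highland 2, East 1, South 0 (sum 14, leaving 3 seats).
Remainders in descending order: South 0.8755, Central 0.6564, Coastal 0.5226, North 0.4674, Lowland 0.2961, Highland 0.1557, East 0.0263.
The surplus seats go to South, Central, Coastal.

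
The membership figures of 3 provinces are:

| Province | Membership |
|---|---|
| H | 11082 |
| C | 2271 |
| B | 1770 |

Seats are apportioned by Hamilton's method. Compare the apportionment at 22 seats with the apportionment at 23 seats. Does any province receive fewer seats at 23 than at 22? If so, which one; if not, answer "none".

At 22 seats: H 16, C 3, B 3.
At 23 seats: H 17, C 3, B 3.
No province's allocation decreased.

none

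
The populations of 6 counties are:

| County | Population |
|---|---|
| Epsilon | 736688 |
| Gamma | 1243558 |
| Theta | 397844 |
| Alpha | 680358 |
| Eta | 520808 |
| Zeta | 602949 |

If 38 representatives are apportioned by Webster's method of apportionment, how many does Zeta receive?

5

Standard divisor 4182205/38 ≈ 110058.026; standard quotas: Epsilon 6.694, Gamma 11.299, Theta 3.615, Alpha 6.182, Eta 4.732, Zeta 5.478.
Rounding to the nearest integer gives Epsilon 7, Gamma 11, Theta 4, Alpha 6, Eta 5, Zeta 5 — total 38, matching the house size, so no adjustment is needed.
Zeta receives 5.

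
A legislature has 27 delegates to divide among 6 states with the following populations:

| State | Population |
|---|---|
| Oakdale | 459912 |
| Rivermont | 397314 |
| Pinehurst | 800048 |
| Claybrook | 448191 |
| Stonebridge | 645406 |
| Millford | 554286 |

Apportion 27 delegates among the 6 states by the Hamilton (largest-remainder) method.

Total 3305157; standard divisor 3305157/27 ≈ 122413.222.
Standard quotas: Oakdale 3.7570, Rivermont 3.2457, Pinehurst 6.5356, Claybrook 3.6613, Stonebridge 5.2724, Millford 4.5280.
Lower quotas: Oakdale 3, Rivermont 3, Pinehurst 6, Claybrook 3, Stonebridge 5, Millford 4 (sum 24, leaving 3 seats).
Remainders in descending order: Oakdale 0.7570, Claybrook 0.6613, Pinehurst 0.5356, Millford 0.5280, Stonebridge 0.2724, Rivermont 0.2457.
The surplus seats go to Oakdale, Claybrook, Pinehurst.

Oakdale 4, Rivermont 3, Pinehurst 7, Claybrook 4, Stonebridge 5, Millford 4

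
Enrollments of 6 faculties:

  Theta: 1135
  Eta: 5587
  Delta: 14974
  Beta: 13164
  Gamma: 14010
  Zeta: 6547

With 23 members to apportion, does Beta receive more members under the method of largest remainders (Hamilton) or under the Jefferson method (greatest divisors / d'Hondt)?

Jefferson

Hamilton: Theta 1, Eta 2, Delta 6, Beta 5, Gamma 6, Zeta 3.
Jefferson: Theta 0, Eta 2, Delta 6, Beta 6, Gamma 6, Zeta 3.
Beta gets 5 under Hamilton and 6 under Jefferson.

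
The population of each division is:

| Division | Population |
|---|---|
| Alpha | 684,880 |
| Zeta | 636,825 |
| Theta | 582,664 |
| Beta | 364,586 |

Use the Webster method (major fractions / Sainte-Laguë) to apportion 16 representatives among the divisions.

Standard divisor 2268955/16 ≈ 141809.688; standard quotas: Alpha 4.830, Zeta 4.491, Theta 4.109, Beta 2.571.
Rounding to the nearest integer gives Alpha 5, Zeta 4, Theta 4, Beta 3 — total 16, matching the house size, so no adjustment is needed.

Alpha: 5; Zeta: 4; Theta: 4; Beta: 3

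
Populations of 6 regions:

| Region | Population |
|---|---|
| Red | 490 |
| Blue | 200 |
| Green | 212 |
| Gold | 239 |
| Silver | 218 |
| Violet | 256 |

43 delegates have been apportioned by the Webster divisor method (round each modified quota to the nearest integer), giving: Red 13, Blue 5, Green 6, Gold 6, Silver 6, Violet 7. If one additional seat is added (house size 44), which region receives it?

Gold

Priority for the next seat is population ÷ (current seats + 0.5).
Priorities: Red 36.296, Blue 36.364, Green 32.615, Gold 36.769, Silver 33.538, Violet 34.133.
Highest priority: Gold.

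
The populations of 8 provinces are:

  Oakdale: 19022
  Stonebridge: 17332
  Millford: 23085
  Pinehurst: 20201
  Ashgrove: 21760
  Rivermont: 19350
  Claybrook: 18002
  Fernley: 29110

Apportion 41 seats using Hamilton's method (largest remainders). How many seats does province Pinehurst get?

Standard divisor: 167862 ÷ 41 ≈ 4094.195.
Standard quotas: Oakdale 4.6461, Stonebridge 4.2333, Millford 5.6385, Pinehurst 4.9341, Ashgrove 5.3148, Rivermont 4.7262, Claybrook 4.3970, Fernley 7.1101.
Lower quotas: Oakdale 4, Stonebridge 4, Millford 5, Pinehurst 4, Ashgrove 5, Rivermont 4, Claybrook 4, Fernley 7 (sum 37, leaving 4 seats).
Remainders in descending order: Pinehurst 0.9341, Rivermont 0.7262, Oakdale 0.6461, Millford 0.6385, Claybrook 0.3970, Ashgrove 0.3148, Stonebridge 0.2333, Fernley 0.1101.
Largest remainders: Pinehurst, Rivermont, Oakdale, Millford receive the extra seats.
Pinehurst receives 5.

5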